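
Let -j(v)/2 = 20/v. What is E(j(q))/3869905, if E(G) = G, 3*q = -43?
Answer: 24/33281183 ≈ 7.2113e-7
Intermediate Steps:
q = -43/3 (q = (1/3)*(-43) = -43/3 ≈ -14.333)
j(v) = -40/v
E(j(q))/3869905 = -40/(-43/3)/3869905 = -40*(-3/43)*(1/3869905) = (120/43)*(1/3869905) = 24/33281183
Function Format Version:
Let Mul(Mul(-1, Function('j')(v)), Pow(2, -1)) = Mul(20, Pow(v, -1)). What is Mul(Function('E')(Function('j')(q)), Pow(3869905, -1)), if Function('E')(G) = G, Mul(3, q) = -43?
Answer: Rational(24, 33281183) ≈ 7.2113e-7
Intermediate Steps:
q = Rational(-43, 3) (q = Mul(Rational(1, 3), -43) = Rational(-43, 3) ≈ -14.333)
Function('j')(v) = Mul(-40, Pow(v, -1)) (Function('j')(v) = Mul(-2, Mul(20, Pow(v, -1))) = Mul(-40, Pow(v, -1)))
Mul(Function('E')(Function('j')(q)), Pow(3869905, -1)) = Mul(Mul(-40, Pow(Rational(-43, 3), -1)), Pow(3869905, -1)) = Mul(Mul(-40, Rational(-3, 43)), Rational(1, 3869905)) = Mul(Rational(120, 43), Rational(1, 3869905)) = Rational(24, 33281183)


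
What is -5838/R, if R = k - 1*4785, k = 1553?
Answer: 2919/1616 ≈ 1.8063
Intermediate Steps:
R = -3232 (R = 1553 - 1*4785 = 1553 - 4785 = -3232)
-5838/R = -5838/(-3232) = -5838*(-1/3232) = 2919/1616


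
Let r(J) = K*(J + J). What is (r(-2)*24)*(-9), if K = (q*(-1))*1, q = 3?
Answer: -2592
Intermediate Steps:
K = -3 (K = (3*(-1))*1 = -3*1 = -3)
r(J) = -6*J (r(J) = -3*(J + J) = -6*J)
(r(-2)*24)*(-9) = (-6*(-2)*24)*(-9) = (12*24)*(-9) = 288*(-9) = -2592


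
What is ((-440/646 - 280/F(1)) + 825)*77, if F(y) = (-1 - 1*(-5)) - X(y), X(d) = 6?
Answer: 23983575/323 ≈ 74253.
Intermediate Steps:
F(y) = -2 (F(y) = (-1 - 1*(-5)) - 1*6 = (-1 + 5) - 6 = 4 - 6 = -2)
((-440/646 - 280/F(1)) + 825)*77 = ((-440/646 - 280/(-2)) + 825)*77 = ((-440*1/646 - 280*(-½)) + 825)*77 = ((-220/323 + 140) + 825)*77 = (45000/323 + 825)*77 = (311475/323)*77 = 23983575/323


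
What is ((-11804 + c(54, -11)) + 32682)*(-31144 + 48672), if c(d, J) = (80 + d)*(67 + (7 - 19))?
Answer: 495130944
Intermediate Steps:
c(d, J) = 4400 + 55*d (c(d, J) = (80 + d)*(67 - 12) = (80 + d)*55 = 4400 + 55*d)
((-11804 + c(54, -11)) + 32682)*(-31144 + 48672) = ((-11804 + (4400 + 55*54)) + 32682)*(-31144 + 48672) = ((-11804 + (4400 + 2970)) + 32682)*17528 = ((-11804 + 7370) + 32682)*17528 = (-4434 + 32682)*17528 = 28248*17528 = 495130944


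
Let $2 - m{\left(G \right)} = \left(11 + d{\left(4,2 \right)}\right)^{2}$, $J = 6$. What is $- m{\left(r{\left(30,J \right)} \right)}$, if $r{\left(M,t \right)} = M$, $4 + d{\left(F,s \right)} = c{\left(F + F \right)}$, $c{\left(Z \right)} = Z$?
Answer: $223$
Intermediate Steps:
$d{\left(F,s \right)} = -4 + 2 F$ ($d{\left(F,s \right)} = -4 + \left(F + F\right) = -4 + 2 F$)
$m{\left(G \right)} = -223$ ($m{\left(G \right)} = 2 - \left(11 + \left(-4 + 2 \cdot 4\right)\right)^{2} = 2 - \left(11 + \left(-4 + 8\right)\right)^{2} = 2 - \left(11 + 4\right)^{2} = 2 - 15^{2} = 2 - 225 = -223$)
$- m{\left(r{\left(30,J \right)} \right)} = \left(-1\right) \left(-223\right) = 223$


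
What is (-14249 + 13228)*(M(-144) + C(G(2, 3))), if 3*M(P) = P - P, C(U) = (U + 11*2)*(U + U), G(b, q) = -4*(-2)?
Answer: -490080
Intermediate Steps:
G(b, q) = 8
C(U) = 2*U*(22 + U) (C(U) = (U + 22)*(2*U) = (22 + U)*(2*U) = 2*U*(22 + U))
M(P) = 0 (M(P) = (P - P)/3 = (⅓)*0 = 0)
(-14249 + 13228)*(M(-144) + C(G(2, 3))) = (-14249 + 13228)*(0 + 2*8*(22 + 8)) = -1021*(0 + 2*8*30) = -1021*(0 + 480) = -1021*480 = -490080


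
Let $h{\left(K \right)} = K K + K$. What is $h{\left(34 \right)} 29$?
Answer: $34510$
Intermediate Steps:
$h{\left(K \right)} = K + K^{2}$ ($h{\left(K \right)} = K^{2} + K = K + K^{2}$)
$h{\left(34 \right)} 29 = 34 \left(1 + 34\right) 29 = 34 \cdot 35 \cdot 29 = 1190 \cdot 29 = 34510$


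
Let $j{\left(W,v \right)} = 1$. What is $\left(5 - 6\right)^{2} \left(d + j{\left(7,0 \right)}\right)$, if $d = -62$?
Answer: $-61$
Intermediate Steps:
$\left(5 - 6\right)^{2} \left(d + j{\left(7,0 \right)}\right) = \left(5 - 6\right)^{2} \left(-62 + 1\right) = \left(-1\right)^{2} \left(-61\right) = 1 \left(-61\right) = -61$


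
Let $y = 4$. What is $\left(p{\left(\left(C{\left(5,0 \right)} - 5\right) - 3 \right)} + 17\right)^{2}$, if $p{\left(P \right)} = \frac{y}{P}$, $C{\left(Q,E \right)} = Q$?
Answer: $\frac{2209}{9} \approx 245.44$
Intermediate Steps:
$p{\left(P \right)} = \frac{4}{P}$
$\left(p{\left(\left(C{\left(5,0 \right)} - 5\right) - 3 \right)} + 17\right)^{2} = \left(\frac{4}{\left(5 - 5\right) - 3} + 17\right)^{2} = \left(\frac{4}{0 - 3} + 17\right)^{2} = \left(\frac{4}{-3} + 17\right)^{2} = \left(4 \left(- \frac{1}{3}\right) + 17\right)^{2} = \left(- \frac{4}{3} + 17\right)^{2} = \left(\frac{47}{3}\right)^{2} = \frac{2209}{9}$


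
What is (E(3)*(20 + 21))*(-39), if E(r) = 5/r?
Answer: -2665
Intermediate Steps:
(E(3)*(20 + 21))*(-39) = ((5/3)*(20 + 21))*(-39) = ((5*(1/3))*41)*(-39) = ((5/3)*41)*(-39) = (205/3)*(-39) = -2665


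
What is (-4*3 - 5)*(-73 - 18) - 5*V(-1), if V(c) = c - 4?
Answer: 1572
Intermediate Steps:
V(c) = -4 + c
(-4*3 - 5)*(-73 - 18) - 5*V(-1) = (-4*3 - 5)*(-73 - 18) - 5*(-4 - 1) = (-12 - 5)*(-91) - 5*(-5) = -17*(-91) + 25 = 1547 + 25 = 1572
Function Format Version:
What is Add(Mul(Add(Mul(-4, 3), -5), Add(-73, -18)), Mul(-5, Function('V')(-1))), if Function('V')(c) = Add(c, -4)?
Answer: 1572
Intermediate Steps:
Function('V')(c) = Add(-4, c)
Add(Mul(Add(Mul(-4, 3), -5), Add(-73, -18)), Mul(-5, Function('V')(-1))) = Add(Mul(Add(Mul(-4, 3), -5), Add(-73, -18)), Mul(-5, Add(-4, -1))) = Add(Mul(Add(-12, -5), -91), Mul(-5, -5)) = Add(Mul(-17, -91), 25) = Add(1547, 25) = 1572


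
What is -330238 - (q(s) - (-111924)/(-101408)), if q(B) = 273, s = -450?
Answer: -8379086891/25352 ≈ -3.3051e+5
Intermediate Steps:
-330238 - (q(s) - (-111924)/(-101408)) = -330238 - (273 - (-111924)/(-101408)) = -330238 - (273 - (-111924)*(-1)/101408) = -330238 - (273 - 1*27981/25352) = -330238 - (273 - 27981/25352) = -330238 - 1*6893115/25352 = -330238 - 6893115/25352 = -8379086891/25352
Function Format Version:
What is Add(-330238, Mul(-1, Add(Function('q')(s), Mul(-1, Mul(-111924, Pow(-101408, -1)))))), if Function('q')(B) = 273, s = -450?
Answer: Rational(-8379086891, 25352) ≈ -3.3051e+5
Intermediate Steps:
Add(-330238, Mul(-1, Add(Function('q')(s), Mul(-1, Mul(-111924, Pow(-101408, -1)))))) = Add(-330238, Mul(-1, Add(273, Mul(-1, Mul(-111924, Pow(-101408, -1)))))) = Add(-330238, Mul(-1, Add(273, Mul(-1, Mul(-111924, Rational(-1, 101408)))))) = Add(-330238, Mul(-1, Add(273, Mul(-1, Rational(27981, 25352))))) = Add(-330238, Mul(-1, Add(273, Rational(-27981, 25352)))) = Add(-330238, Mul(-1, Rational(6893115, 25352))) = Add(-330238, Rational(-6893115, 25352)) = Rational(-8379086891, 25352)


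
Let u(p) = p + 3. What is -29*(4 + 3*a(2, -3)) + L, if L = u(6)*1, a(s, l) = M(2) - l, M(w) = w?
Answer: -542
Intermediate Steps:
a(s, l) = 2 - l
u(p) = 3 + p
L = 9 (L = (3 + 6)*1 = 9*1 = 9)
-29*(4 + 3*a(2, -3)) + L = -29*(4 + 3*(2 - 1*(-3))) + 9 = -29*(4 + 3*(2 + 3)) + 9 = -29*(4 + 3*5) + 9 = -29*(4 + 15) + 9 = -29*19 + 9 = -551 + 9 = -542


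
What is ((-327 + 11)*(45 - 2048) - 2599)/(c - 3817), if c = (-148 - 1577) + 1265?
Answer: -630349/4277 ≈ -147.38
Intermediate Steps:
c = -460 (c = -1725 + 1265 = -460)
((-327 + 11)*(45 - 2048) - 2599)/(c - 3817) = ((-327 + 11)*(45 - 2048) - 2599)/(-460 - 3817) = (-316*(-2003) - 2599)/(-4277) = (632948 - 2599)*(-1/4277) = 630349*(-1/4277) = -630349/4277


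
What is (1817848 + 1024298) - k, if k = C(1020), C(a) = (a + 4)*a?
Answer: 1797666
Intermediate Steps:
C(a) = a*(4 + a) (C(a) = (4 + a)*a = a*(4 + a))
k = 1044480 (k = 1020*(4 + 1020) = 1020*1024 = 1044480)
(1817848 + 1024298) - k = (1817848 + 1024298) - 1*1044480 = 2842146 - 1044480 = 1797666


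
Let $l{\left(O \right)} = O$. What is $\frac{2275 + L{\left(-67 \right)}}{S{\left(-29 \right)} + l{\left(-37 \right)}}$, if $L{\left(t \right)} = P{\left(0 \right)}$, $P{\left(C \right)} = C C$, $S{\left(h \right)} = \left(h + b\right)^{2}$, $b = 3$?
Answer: $\frac{2275}{639} \approx 3.5602$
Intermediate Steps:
$S{\left(h \right)} = \left(3 + h\right)^{2}$ ($S{\left(h \right)} = \left(h + 3\right)^{2} = \left(3 + h\right)^{2}$)
$P{\left(C \right)} = C^{2}$
$L{\left(t \right)} = 0$ ($L{\left(t \right)} = 0^{2} = 0$)
$\frac{2275 + L{\left(-67 \right)}}{S{\left(-29 \right)} + l{\left(-37 \right)}} = \frac{2275 + 0}{\left(3 - 29\right)^{2} - 37} = \frac{2275}{\left(-26\right)^{2} - 37} = \frac{2275}{676 - 37} = \frac{2275}{639}$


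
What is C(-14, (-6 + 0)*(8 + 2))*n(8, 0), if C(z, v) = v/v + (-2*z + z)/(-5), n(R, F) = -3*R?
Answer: 216/5 ≈ 43.200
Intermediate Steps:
C(z, v) = 1 + z/5 (C(z, v) = 1 - z*(-⅕) = 1 + z/5)
C(-14, (-6 + 0)*(8 + 2))*n(8, 0) = (1 + (⅕)*(-14))*(-3*8) = (1 - 14/5)*(-24) = -9/5*(-24) = 216/5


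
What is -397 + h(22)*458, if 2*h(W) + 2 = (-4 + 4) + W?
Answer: 4183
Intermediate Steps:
h(W) = -1 + W/2 (h(W) = -1 + ((-4 + 4) + W)/2 = -1 + (0 + W)/2 = -1 + W/2)
-397 + h(22)*458 = -397 + (-1 + (1/2)*22)*458 = -397 + (-1 + 11)*458 = -397 + 10*458 = -397 + 4580 = 4183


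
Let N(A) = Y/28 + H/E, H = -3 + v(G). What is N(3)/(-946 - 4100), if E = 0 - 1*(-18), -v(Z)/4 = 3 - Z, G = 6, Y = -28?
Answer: 1/10092 ≈ 9.9088e-5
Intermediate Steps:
v(Z) = -12 + 4*Z (v(Z) = -4*(3 - Z) = -12 + 4*Z)
E = 18 (E = 0 + 18 = 18)
H = 9 (H = -3 + (-12 + 4*6) = -3 + (-12 + 24) = -3 + 12 = 9)
N(A) = -½ (N(A) = -28/28 + 9/18 = -28*1/28 + 9*(1/18) = -1 + ½ = -½)
N(3)/(-946 - 4100) = -1/(2*(-946 - 4100)) = -½/(-5046) = -½*(-1/5046) = 1/10092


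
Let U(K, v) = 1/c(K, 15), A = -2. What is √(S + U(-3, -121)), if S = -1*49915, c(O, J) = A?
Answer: I*√199662/2 ≈ 223.42*I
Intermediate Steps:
c(O, J) = -2
U(K, v) = -½ (U(K, v) = 1/(-2) = -½)
S = -49915
√(S + U(-3, -121)) = √(-49915 - ½) = √(-99831/2) = I*√199662/2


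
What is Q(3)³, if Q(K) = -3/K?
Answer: -1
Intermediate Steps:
Q(3)³ = (-3/3)³ = (-3*⅓)³ = (-1)³ = -1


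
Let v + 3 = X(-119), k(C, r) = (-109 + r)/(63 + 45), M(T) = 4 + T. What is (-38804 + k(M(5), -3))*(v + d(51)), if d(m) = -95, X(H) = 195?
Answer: -101630392/27 ≈ -3.7641e+6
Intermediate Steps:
k(C, r) = -109/108 + r/108 (k(C, r) = (-109 + r)/108 = (-109 + r)*(1/108) = -109/108 + r/108)
v = 192 (v = -3 + 195 = 192)
(-38804 + k(M(5), -3))*(v + d(51)) = (-38804 + (-109/108 + (1/108)*(-3)))*(192 - 95) = (-38804 + (-109/108 - 1/36))*97 = (-38804 - 28/27)*97 = -1047736/27*97 = -101630392/27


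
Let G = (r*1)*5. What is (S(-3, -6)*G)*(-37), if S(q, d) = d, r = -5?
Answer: -5550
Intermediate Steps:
G = -25 (G = -5*1*5 = -5*5 = -25)
(S(-3, -6)*G)*(-37) = -6*(-25)*(-37) = 150*(-37) = -5550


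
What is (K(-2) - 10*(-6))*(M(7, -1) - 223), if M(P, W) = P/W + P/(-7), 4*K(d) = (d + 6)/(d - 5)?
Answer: -13827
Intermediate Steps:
K(d) = (6 + d)/(4*(-5 + d)) (K(d) = ((d + 6)/(d - 5))/4 = ((6 + d)/(-5 + d))/4 = (6 + d)/(4*(-5 + d)))
M(P, W) = -P/7 + P/W (M(P, W) = P/W + P*(-⅐) = P/W - P/7 = -P/7 + P/W)
(K(-2) - 10*(-6))*(M(7, -1) - 223) = ((6 - 2)/(4*(-5 - 2)) - 10*(-6))*((-⅐*7 + 7/(-1)) - 223) = ((¼)*4/(-7) + 60)*((-1 + 7*(-1)) - 223) = ((¼)*(-⅐)*4 + 60)*((-1 - 7) - 223) = (-⅐ + 60)*(-8 - 223) = (419/7)*(-231) = -13827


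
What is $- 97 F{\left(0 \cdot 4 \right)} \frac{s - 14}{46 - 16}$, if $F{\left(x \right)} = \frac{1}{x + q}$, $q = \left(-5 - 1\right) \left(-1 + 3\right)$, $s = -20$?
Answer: $- \frac{1649}{180} \approx -9.1611$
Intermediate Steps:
$q = -12$ ($q = \left(-6\right) 2 = -12$)
$F{\left(x \right)} = \frac{1}{-12 + x}$ ($F{\left(x \right)} = \frac{1}{x - 12} = \frac{1}{-12 + x}$)
$- 97 F{\left(0 \cdot 4 \right)} \frac{s - 14}{46 - 16} = - \frac{97}{-12 + 0 \cdot 4} \frac{-20 - 14}{46 - 16} = - \frac{97}{-12 + 0} \left(- \frac{34}{30}\right) = - \frac{97}{-12} \left(\left(-34\right) \frac{1}{30}\right) = \left(-97\right) \left(- \frac{1}{12}\right) \left(- \frac{17}{15}\right) = \frac{97}{12} \left(- \frac{17}{15}\right) = - \frac{1649}{180}$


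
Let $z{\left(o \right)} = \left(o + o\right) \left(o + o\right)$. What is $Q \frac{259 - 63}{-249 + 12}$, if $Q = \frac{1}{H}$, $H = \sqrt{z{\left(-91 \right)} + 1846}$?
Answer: $- \frac{98 \sqrt{34970}}{4143945} \approx -0.0044224$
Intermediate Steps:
$z{\left(o \right)} = 4 o^{2}$ ($z{\left(o \right)} = 2 o 2 o = 4 o^{2}$)
$H = \sqrt{34970}$ ($H = \sqrt{4 \left(-91\right)^{2} + 1846} = \sqrt{4 \cdot 8281 + 1846} = \sqrt{33124 + 1846} = \sqrt{34970} \approx 187.0$)
$Q = \frac{\sqrt{34970}}{34970}$ ($Q = \frac{1}{\sqrt{34970}} = \frac{\sqrt{34970}}{34970} \approx 0.0053475$)
$Q \frac{259 - 63}{-249 + 12} = \frac{\sqrt{34970}}{34970} \frac{259 - 63}{-249 + 12} = \frac{\sqrt{34970}}{34970} \frac{196}{-237} = \frac{\sqrt{34970}}{34970} \cdot 196 \left(- \frac{1}{237}\right) = \frac{\sqrt{34970}}{34970} \left(- \frac{196}{237}\right) = - \frac{98 \sqrt{34970}}{4143945}$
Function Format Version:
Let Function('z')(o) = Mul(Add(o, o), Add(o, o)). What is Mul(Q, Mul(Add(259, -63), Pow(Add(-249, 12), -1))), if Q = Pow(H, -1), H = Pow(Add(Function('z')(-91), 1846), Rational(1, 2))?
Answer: Mul(Rational(-98, 4143945), Pow(34970, Rational(1, 2))) ≈ -0.0044224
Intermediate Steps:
Function('z')(o) = Mul(4, Pow(o, 2)) (Function('z')(o) = Mul(Mul(2, o), Mul(2, o)) = Mul(4, Pow(o, 2)))
H = Pow(34970, Rational(1, 2)) (H = Pow(Add(Mul(4, Pow(-91, 2)), 1846), Rational(1, 2)) = Pow(Add(Mul(4, 8281), 1846), Rational(1, 2)) = Pow(Add(33124, 1846), Rational(1, 2)) = Pow(34970, Rational(1, 2)) ≈ 187.00)
Q = Mul(Rational(1, 34970), Pow(34970, Rational(1, 2))) (Q = Pow(Pow(34970, Rational(1, 2)), -1) = Mul(Rational(1, 34970), Pow(34970, Rational(1, 2))) ≈ 0.0053475)
Mul(Q, Mul(Add(259, -63), Pow(Add(-249, 12), -1))) = Mul(Mul(Rational(1, 34970), Pow(34970, Rational(1, 2))), Mul(Add(259, -63), Pow(Add(-249, 12), -1))) = Mul(Mul(Rational(1, 34970), Pow(34970, Rational(1, 2))), Mul(196, Pow(-237, -1))) = Mul(Mul(Rational(1, 34970), Pow(34970, Rational(1, 2))), Mul(196, Rational(-1, 237))) = Mul(Mul(Rational(1, 34970), Pow(34970, Rational(1, 2))), Rational(-196, 237)) = Mul(Rational(-98, 4143945), Pow(34970, Rational(1, 2)))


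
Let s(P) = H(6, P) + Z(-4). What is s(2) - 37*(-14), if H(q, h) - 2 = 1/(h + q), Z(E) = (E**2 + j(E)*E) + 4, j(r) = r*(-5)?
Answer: 3681/8 ≈ 460.13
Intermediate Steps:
j(r) = -5*r
Z(E) = 4 - 4*E**2 (Z(E) = (E**2 + (-5*E)*E) + 4 = (E**2 - 5*E**2) + 4 = -4*E**2 + 4 = 4 - 4*E**2)
H(q, h) = 2 + 1/(h + q)
s(P) = -60 + (13 + 2*P)/(6 + P) (s(P) = (1 + 2*P + 2*6)/(P + 6) + (4 - 4*(-4)**2) = (1 + 2*P + 12)/(6 + P) + (4 - 4*16) = (13 + 2*P)/(6 + P) + (4 - 64) = (13 + 2*P)/(6 + P) - 60 = -60 + (13 + 2*P)/(6 + P))
s(2) - 37*(-14) = (-347 - 58*2)/(6 + 2) - 37*(-14) = (-347 - 116)/8 + 518 = (1/8)*(-463) + 518 = -463/8 + 518 = 3681/8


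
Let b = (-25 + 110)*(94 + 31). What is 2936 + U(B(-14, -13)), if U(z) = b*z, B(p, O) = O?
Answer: -135189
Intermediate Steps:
b = 10625 (b = 85*125 = 10625)
U(z) = 10625*z
2936 + U(B(-14, -13)) = 2936 + 10625*(-13) = 2936 - 138125 = -135189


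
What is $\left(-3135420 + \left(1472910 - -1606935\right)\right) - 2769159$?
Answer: $-2824734$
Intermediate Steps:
$\left(-3135420 + \left(1472910 - -1606935\right)\right) - 2769159 = \left(-3135420 + \left(1472910 + 1606935\right)\right) - 2769159 = \left(-3135420 + 3079845\right) - 2769159 = -55575 - 2769159 = -2824734$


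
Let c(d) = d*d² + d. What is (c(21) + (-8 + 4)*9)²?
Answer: 85488516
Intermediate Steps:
c(d) = d + d³ (c(d) = d³ + d = d + d³)
(c(21) + (-8 + 4)*9)² = ((21 + 21³) + (-8 + 4)*9)² = ((21 + 9261) - 4*9)² = (9282 - 36)² = 9246² = 85488516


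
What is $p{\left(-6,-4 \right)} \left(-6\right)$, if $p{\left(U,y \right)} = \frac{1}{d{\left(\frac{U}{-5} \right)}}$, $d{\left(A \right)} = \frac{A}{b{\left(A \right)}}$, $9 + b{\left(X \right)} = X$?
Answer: $39$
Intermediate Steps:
$b{\left(X \right)} = -9 + X$
$d{\left(A \right)} = \frac{A}{-9 + A}$
$p{\left(U,y \right)} = - \frac{5 \left(-9 - \frac{U}{5}\right)}{U}$ ($p{\left(U,y \right)} = \frac{1}{\frac{U}{-5} \frac{1}{-9 + \frac{U}{-5}}} = \frac{1}{U \left(- \frac{1}{5}\right) \frac{1}{-9 + U \left(- \frac{1}{5}\right)}} = \frac{1}{- \frac{U}{5} \frac{1}{-9 - \frac{U}{5}}} = \frac{1}{\left(- \frac{1}{5}\right) U \frac{1}{-9 - \frac{U}{5}}} = - \frac{5 \left(-9 - \frac{U}{5}\right)}{U}$)
$p{\left(-6,-4 \right)} \left(-6\right) = \frac{45 - 6}{-6} \left(-6\right) = \left(- \frac{1}{6}\right) 39 \left(-6\right) = \left(- \frac{13}{2}\right) \left(-6\right) = 39$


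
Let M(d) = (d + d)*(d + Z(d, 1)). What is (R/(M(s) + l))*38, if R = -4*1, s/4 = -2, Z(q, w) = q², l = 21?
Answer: 152/875 ≈ 0.17371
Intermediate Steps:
s = -8 (s = 4*(-2) = -8)
M(d) = 2*d*(d + d²) (M(d) = (d + d)*(d + d²) = (2*d)*(d + d²) = 2*d*(d + d²))
R = -4
(R/(M(s) + l))*38 = (-4/(2*(-8)²*(1 - 8) + 21))*38 = (-4/(2*64*(-7) + 21))*38 = (-4/(-896 + 21))*38 = (-4/(-875))*38 = -1/875*(-4)*38 = (4/875)*38 = 152/875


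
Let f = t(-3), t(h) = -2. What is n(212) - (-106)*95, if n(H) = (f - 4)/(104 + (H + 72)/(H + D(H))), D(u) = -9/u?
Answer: 7944258625/788908 ≈ 10070.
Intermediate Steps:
f = -2
n(H) = -6/(104 + (72 + H)/(H - 9/H)) (n(H) = (-2 - 4)/(104 + (H + 72)/(H - 9/H)) = -6/(104 + (72 + H)/(H - 9/H)))
n(212) - (-106)*95 = 2*(9 - 1*212**2)/(-312 + 212*(24 + 35*212)) - (-106)*95 = 2*(9 - 1*44944)/(-312 + 212*(24 + 7420)) - 1*(-10070) = 2*(9 - 44944)/(-312 + 212*7444) + 10070 = 2*(-44935)/(-312 + 1578128) + 10070 = 2*(-44935)/1577816 + 10070 = 2*(1/1577816)*(-44935) + 10070 = -44935/788908 + 10070 = 7944258625/788908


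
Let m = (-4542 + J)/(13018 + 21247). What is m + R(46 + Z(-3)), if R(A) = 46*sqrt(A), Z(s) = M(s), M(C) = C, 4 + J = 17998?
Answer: 13452/34265 + 46*sqrt(43) ≈ 302.03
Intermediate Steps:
J = 17994 (J = -4 + 17998 = 17994)
Z(s) = s
m = 13452/34265 (m = (-4542 + 17994)/(13018 + 21247) = 13452/34265 ≈ 0.39259)
m + R(46 + Z(-3)) = 13452/34265 + 46*sqrt(46 - 3) = 13452/34265 + 46*sqrt(43)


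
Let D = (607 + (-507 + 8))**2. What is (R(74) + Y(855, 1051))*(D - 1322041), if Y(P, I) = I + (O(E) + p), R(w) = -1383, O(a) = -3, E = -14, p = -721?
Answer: 1383758112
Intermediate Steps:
D = 11664 (D = (607 - 499)**2 = 108**2 = 11664)
Y(P, I) = -724 + I (Y(P, I) = I + (-3 - 721) = I - 724 = -724 + I)
(R(74) + Y(855, 1051))*(D - 1322041) = (-1383 + (-724 + 1051))*(11664 - 1322041) = (-1383 + 327)*(-1310377) = -1056*(-1310377) = 1383758112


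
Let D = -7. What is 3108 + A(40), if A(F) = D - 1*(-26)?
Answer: 3127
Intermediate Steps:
A(F) = 19 (A(F) = -7 - 1*(-26) = -7 + 26 = 19)
3108 + A(40) = 3108 + 19 = 3127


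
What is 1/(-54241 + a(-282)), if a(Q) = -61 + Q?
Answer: -1/54584 ≈ -1.8320e-5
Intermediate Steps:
1/(-54241 + a(-282)) = 1/(-54241 + (-61 - 282)) = 1/(-54241 - 343) = 1/(-54584) = -1/54584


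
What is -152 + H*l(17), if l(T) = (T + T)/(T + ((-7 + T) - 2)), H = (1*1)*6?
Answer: -3596/25 ≈ -143.84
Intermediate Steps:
H = 6 (H = 1*6 = 6)
l(T) = 2*T/(-9 + 2*T) (l(T) = (2*T)/(T + (-9 + T)) = (2*T)/(-9 + 2*T) = 2*T/(-9 + 2*T))
-152 + H*l(17) = -152 + 6*(2*17/(-9 + 2*17)) = -152 + 6*(2*17/(-9 + 34)) = -152 + 6*(2*17/25) = -152 + 6*(2*17*(1/25)) = -152 + 6*(34/25) = -152 + 204/25 = -3596/25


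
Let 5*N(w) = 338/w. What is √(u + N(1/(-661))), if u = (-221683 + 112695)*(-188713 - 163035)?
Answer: √958406658510/5 ≈ 1.9580e+5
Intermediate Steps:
u = 38336311024 (u = -108988*(-351748) = 38336311024)
N(w) = 338/(5*w) (N(w) = (338/w)/5 = 338/(5*w))
√(u + N(1/(-661))) = √(38336311024 + 338/(5*(1/(-661)))) = √(38336311024 + 338/(5*(-1/661))) = √(38336311024 + (338/5)*(-661)) = √(38336311024 - 223418/5) = √(191681331702/5) = √958406658510/5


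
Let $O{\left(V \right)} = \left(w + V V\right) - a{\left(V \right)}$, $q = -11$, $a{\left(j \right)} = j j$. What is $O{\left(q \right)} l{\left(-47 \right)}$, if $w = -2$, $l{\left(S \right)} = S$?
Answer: $94$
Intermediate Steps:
$a{\left(j \right)} = j^{2}$
$O{\left(V \right)} = -2$ ($O{\left(V \right)} = \left(-2 + V V\right) - V^{2} = \left(-2 + V^{2}\right) - V^{2} = -2$)
$O{\left(q \right)} l{\left(-47 \right)} = \left(-2\right) \left(-47\right) = 94$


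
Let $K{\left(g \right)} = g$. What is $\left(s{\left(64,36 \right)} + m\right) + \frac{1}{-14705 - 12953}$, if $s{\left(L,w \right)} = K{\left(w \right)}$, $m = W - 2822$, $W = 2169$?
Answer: $- \frac{17064987}{27658} \approx -617.0$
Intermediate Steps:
$m = -653$ ($m = 2169 - 2822 = -653$)
$s{\left(L,w \right)} = w$
$\left(s{\left(64,36 \right)} + m\right) + \frac{1}{-14705 - 12953} = \left(36 - 653\right) + \frac{1}{-14705 - 12953} = -617 + \frac{1}{-27658} = -617 - \frac{1}{27658} = - \frac{17064987}{27658}$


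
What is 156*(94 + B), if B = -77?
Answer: 2652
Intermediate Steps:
156*(94 + B) = 156*(94 - 77) = 156*17 = 2652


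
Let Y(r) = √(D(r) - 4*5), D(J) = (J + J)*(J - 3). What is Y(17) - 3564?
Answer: -3564 + 2*√114 ≈ -3542.6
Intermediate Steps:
D(J) = 2*J*(-3 + J) (D(J) = (2*J)*(-3 + J) = 2*J*(-3 + J))
Y(r) = √(-20 + 2*r*(-3 + r)) (Y(r) = √(2*r*(-3 + r) - 4*5) = √(2*r*(-3 + r) - 20) = √(-20 + 2*r*(-3 + r)))
Y(17) - 3564 = √2*√(-10 + 17*(-3 + 17)) - 3564 = √2*√(-10 + 17*14) - 3564 = √2*√(-10 + 238) - 3564 = √2*√228 - 3564 = √2*(2*√57) - 3564 = 2*√114 - 3564 = -3564 + 2*√114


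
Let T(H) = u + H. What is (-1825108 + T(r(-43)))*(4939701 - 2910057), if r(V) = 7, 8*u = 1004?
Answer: -3704050573722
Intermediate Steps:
u = 251/2 (u = (⅛)*1004 = 251/2 ≈ 125.50)
T(H) = 251/2 + H
(-1825108 + T(r(-43)))*(4939701 - 2910057) = (-1825108 + (251/2 + 7))*(4939701 - 2910057) = (-1825108 + 265/2)*2029644 = -3649951/2*2029644 = -3704050573722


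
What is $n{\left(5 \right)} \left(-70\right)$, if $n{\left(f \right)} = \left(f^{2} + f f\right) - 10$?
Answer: $-2800$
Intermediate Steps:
$n{\left(f \right)} = -10 + 2 f^{2}$ ($n{\left(f \right)} = \left(f^{2} + f^{2}\right) - 10 = 2 f^{2} - 10 = -10 + 2 f^{2}$)
$n{\left(5 \right)} \left(-70\right) = \left(-10 + 2 \cdot 5^{2}\right) \left(-70\right) = \left(-10 + 2 \cdot 25\right) \left(-70\right) = \left(-10 + 50\right) \left(-70\right) = 40 \left(-70\right) = -2800$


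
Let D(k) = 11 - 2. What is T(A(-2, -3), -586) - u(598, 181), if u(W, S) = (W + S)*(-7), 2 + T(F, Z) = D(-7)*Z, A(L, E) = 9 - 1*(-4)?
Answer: 177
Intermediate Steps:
D(k) = 9
A(L, E) = 13 (A(L, E) = 9 + 4 = 13)
T(F, Z) = -2 + 9*Z
u(W, S) = -7*S - 7*W (u(W, S) = (S + W)*(-7) = -7*S - 7*W)
T(A(-2, -3), -586) - u(598, 181) = (-2 + 9*(-586)) - (-7*181 - 7*598) = (-2 - 5274) - (-1267 - 4186) = -5276 - 1*(-5453) = -5276 + 5453 = 177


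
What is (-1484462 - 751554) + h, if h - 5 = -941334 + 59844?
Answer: -3117501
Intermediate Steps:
h = -881485 (h = 5 + (-941334 + 59844) = 5 - 881490 = -881485)
(-1484462 - 751554) + h = (-1484462 - 751554) - 881485 = -2236016 - 881485 = -3117501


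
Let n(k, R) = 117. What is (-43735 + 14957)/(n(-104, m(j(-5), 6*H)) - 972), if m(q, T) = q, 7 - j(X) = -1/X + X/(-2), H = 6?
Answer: 28778/855 ≈ 33.658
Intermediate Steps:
j(X) = 7 + 1/X + X/2 (j(X) = 7 - (-1/X + X/(-2)) = 7 - (-1/X + X*(-1/2)) = 7 - (-1/X - X/2) = 7 + (1/X + X/2) = 7 + 1/X + X/2)
(-43735 + 14957)/(n(-104, m(j(-5), 6*H)) - 972) = (-43735 + 14957)/(117 - 972) = -28778/(-855) = -28778*(-1/855) = 28778/855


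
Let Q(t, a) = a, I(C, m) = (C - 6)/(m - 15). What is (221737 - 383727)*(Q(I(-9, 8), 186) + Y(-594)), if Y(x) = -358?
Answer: 27862280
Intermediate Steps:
I(C, m) = (-6 + C)/(-15 + m)
(221737 - 383727)*(Q(I(-9, 8), 186) + Y(-594)) = (221737 - 383727)*(186 - 358) = -161990*(-172) = 27862280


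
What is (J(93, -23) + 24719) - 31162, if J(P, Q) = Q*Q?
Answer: -5914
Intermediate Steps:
J(P, Q) = Q**2
(J(93, -23) + 24719) - 31162 = ((-23)**2 + 24719) - 31162 = (529 + 24719) - 31162 = 25248 - 31162 = -5914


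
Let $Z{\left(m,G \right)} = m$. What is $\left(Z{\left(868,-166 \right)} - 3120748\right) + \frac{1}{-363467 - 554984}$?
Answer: $- \frac{2865456905881}{918451} \approx -3.1199 \cdot 10^{6}$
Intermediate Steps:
$\left(Z{\left(868,-166 \right)} - 3120748\right) + \frac{1}{-363467 - 554984} = \left(868 - 3120748\right) + \frac{1}{-363467 - 554984} = -3119880 + \frac{1}{-918451} = -3119880 - \frac{1}{918451} = - \frac{2865456905881}{918451}$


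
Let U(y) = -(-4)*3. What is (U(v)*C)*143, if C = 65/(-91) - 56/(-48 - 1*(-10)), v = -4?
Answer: 173316/133 ≈ 1303.1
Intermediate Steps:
U(y) = 12 (U(y) = -1*(-12) = 12)
C = 101/133 (C = 65*(-1/91) - 56/(-48 + 10) = -5/7 - 56/(-38) = -5/7 - 56*(-1/38) = -5/7 + 28/19 = 101/133 ≈ 0.75940)
(U(v)*C)*143 = (12*(101/133))*143 = (1212/133)*143 = 173316/133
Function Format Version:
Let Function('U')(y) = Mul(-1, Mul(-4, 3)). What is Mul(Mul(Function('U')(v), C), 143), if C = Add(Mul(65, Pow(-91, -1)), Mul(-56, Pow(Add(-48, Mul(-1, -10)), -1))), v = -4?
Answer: Rational(173316, 133) ≈ 1303.1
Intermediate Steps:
Function('U')(y) = 12 (Function('U')(y) = Mul(-1, -12) = 12)
C = Rational(101, 133) (C = Add(Mul(65, Rational(-1, 91)), Mul(-56, Pow(Add(-48, 10), -1))) = Add(Rational(-5, 7), Mul(-56, Pow(-38, -1))) = Add(Rational(-5, 7), Mul(-56, Rational(-1, 38))) = Add(Rational(-5, 7), Rational(28, 19)) = Rational(101, 133) ≈ 0.75940)
Mul(Mul(Function('U')(v), C), 143) = Mul(Mul(12, Rational(101, 133)), 143) = Mul(Rational(1212, 133), 143) = Rational(173316, 133)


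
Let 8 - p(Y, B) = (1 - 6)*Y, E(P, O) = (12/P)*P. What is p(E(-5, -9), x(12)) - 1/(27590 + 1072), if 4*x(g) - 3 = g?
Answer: 1949015/28662 ≈ 68.000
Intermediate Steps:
x(g) = ¾ + g/4
E(P, O) = 12
p(Y, B) = 8 + 5*Y (p(Y, B) = 8 - (1 - 6)*Y = 8 - (-5)*Y = 8 + 5*Y)
p(E(-5, -9), x(12)) - 1/(27590 + 1072) = (8 + 5*12) - 1/(27590 + 1072) = (8 + 60) - 1/28662 = 68 - 1*1/28662 = 68 - 1/28662 = 1949015/28662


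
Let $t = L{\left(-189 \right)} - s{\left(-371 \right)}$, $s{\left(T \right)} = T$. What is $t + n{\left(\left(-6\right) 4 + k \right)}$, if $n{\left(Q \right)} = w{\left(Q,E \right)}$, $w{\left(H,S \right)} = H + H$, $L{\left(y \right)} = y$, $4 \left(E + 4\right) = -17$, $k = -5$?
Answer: $124$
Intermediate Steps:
$E = - \frac{33}{4}$ ($E = -4 + \frac{1}{4} \left(-17\right) = -4 - \frac{17}{4} = - \frac{33}{4} \approx -8.25$)
$w{\left(H,S \right)} = 2 H$
$n{\left(Q \right)} = 2 Q$
$t = 182$ ($t = -189 - -371 = -189 + 371 = 182$)
$t + n{\left(\left(-6\right) 4 + k \right)} = 182 + 2 \left(\left(-6\right) 4 - 5\right) = 182 + 2 \left(-24 - 5\right) = 182 + 2 \left(-29\right) = 182 - 58 = 124$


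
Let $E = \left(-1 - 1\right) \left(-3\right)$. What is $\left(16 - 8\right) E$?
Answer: $48$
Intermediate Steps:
$E = 6$ ($E = \left(-1 - 1\right) \left(-3\right) = \left(-2\right) \left(-3\right) = 6$)
$\left(16 - 8\right) E = \left(16 - 8\right) 6 = 8 \cdot 6 = 48$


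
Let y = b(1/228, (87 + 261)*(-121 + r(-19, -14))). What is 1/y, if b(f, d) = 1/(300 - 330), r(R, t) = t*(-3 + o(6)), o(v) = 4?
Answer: -30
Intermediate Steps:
r(R, t) = t (r(R, t) = t*(-3 + 4) = t*1 = t)
b(f, d) = -1/30 (b(f, d) = 1/(-30) = -1/30)
y = -1/30 ≈ -0.033333
1/y = 1/(-1/30) = -30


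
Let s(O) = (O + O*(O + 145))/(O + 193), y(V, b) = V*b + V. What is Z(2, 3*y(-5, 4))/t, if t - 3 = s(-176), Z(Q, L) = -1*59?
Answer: -1003/5331 ≈ -0.18814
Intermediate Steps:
y(V, b) = V + V*b
s(O) = (O + O*(145 + O))/(193 + O)
Z(Q, L) = -59
t = 5331/17 (t = 3 - 176*(146 - 176)/(193 - 176) = 3 - 176*(-30)/17 = 3 - 176*1/17*(-30) = 3 + 5280/17 = 5331/17 ≈ 313.59)
Z(2, 3*y(-5, 4))/t = -59/5331/17 = -59*17/5331 = -1003/5331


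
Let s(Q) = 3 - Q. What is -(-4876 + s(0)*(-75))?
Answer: 5101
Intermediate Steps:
-(-4876 + s(0)*(-75)) = -(-4876 + (3 - 1*0)*(-75)) = -(-4876 + (3 + 0)*(-75)) = -(-4876 + 3*(-75)) = -(-4876 - 225) = -1*(-5101) = 5101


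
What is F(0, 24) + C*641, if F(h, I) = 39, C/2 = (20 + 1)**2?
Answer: 565401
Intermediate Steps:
C = 882 (C = 2*(20 + 1)**2 = 2*21**2 = 2*441 = 882)
F(0, 24) + C*641 = 39 + 882*641 = 39 + 565362 = 565401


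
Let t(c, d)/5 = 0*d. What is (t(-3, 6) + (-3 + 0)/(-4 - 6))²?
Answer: 9/100 ≈ 0.090000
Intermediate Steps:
t(c, d) = 0 (t(c, d) = 5*(0*d) = 5*0 = 0)
(t(-3, 6) + (-3 + 0)/(-4 - 6))² = (0 + (-3 + 0)/(-4 - 6))² = (0 - 3/(-10))² = (0 - 3*(-⅒))² = (0 + 3/10)² = (3/10)² = 9/100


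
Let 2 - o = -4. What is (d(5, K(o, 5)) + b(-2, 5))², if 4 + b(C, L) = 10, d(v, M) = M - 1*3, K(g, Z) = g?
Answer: 81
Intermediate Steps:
o = 6 (o = 2 - 1*(-4) = 2 + 4 = 6)
d(v, M) = -3 + M (d(v, M) = M - 3 = -3 + M)
b(C, L) = 6 (b(C, L) = -4 + 10 = 6)
(d(5, K(o, 5)) + b(-2, 5))² = ((-3 + 6) + 6)² = (3 + 6)² = 9² = 81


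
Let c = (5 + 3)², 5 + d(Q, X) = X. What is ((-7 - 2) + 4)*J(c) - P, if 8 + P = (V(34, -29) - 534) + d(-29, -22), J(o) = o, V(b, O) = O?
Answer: 278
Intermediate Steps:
d(Q, X) = -5 + X
c = 64 (c = 8² = 64)
P = -598 (P = -8 + ((-29 - 534) + (-5 - 22)) = -8 + (-563 - 27) = -8 - 590 = -598)
((-7 - 2) + 4)*J(c) - P = ((-7 - 2) + 4)*64 - 1*(-598) = (-9 + 4)*64 + 598 = -5*64 + 598 = -320 + 598 = 278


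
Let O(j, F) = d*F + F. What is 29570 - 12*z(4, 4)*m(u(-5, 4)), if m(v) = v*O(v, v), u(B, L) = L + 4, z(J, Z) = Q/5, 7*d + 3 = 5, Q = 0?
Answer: 29570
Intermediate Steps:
d = 2/7 (d = -3/7 + (1/7)*5 = -3/7 + 5/7 = 2/7 ≈ 0.28571)
z(J, Z) = 0 (z(J, Z) = 0/5 = 0*(1/5) = 0)
u(B, L) = 4 + L
O(j, F) = 9*F/7 (O(j, F) = 2*F/7 + F = 9*F/7)
m(v) = 9*v**2/7 (m(v) = v*(9*v/7) = 9*v**2/7)
29570 - 12*z(4, 4)*m(u(-5, 4)) = 29570 - 12*0*9*(4 + 4)**2/7 = 29570 - 0*(9/7)*8**2 = 29570 - 0*(9/7)*64 = 29570 - 0*576/7 = 29570 - 1*0 = 29570 + 0 = 29570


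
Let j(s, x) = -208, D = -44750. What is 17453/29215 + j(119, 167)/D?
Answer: 78709847/130737125 ≈ 0.60205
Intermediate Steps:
17453/29215 + j(119, 167)/D = 17453/29215 - 208/(-44750) = 17453*(1/29215) - 208*(-1/44750) = 17453/29215 + 104/22375 = 78709847/130737125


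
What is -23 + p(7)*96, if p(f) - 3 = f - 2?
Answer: 745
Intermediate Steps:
p(f) = 1 + f (p(f) = 3 + (f - 2) = 3 + (-2 + f) = 1 + f)
-23 + p(7)*96 = -23 + (1 + 7)*96 = -23 + 8*96 = -23 + 768 = 745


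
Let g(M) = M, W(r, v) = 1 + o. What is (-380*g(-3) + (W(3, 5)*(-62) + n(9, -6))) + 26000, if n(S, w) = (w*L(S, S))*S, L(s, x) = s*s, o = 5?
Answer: 22394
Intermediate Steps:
W(r, v) = 6 (W(r, v) = 1 + 5 = 6)
L(s, x) = s²
n(S, w) = w*S³ (n(S, w) = (w*S²)*S = w*S³)
(-380*g(-3) + (W(3, 5)*(-62) + n(9, -6))) + 26000 = (-380*(-3) + (6*(-62) - 6*9³)) + 26000 = (1140 + (-372 - 6*729)) + 26000 = (1140 + (-372 - 4374)) + 26000 = (1140 - 4746) + 26000 = -3606 + 26000 = 22394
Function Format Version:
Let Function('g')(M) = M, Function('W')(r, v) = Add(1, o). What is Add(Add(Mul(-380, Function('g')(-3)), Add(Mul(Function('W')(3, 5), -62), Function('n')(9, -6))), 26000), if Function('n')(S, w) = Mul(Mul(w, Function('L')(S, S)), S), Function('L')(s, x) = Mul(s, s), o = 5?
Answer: 22394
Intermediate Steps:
Function('W')(r, v) = 6 (Function('W')(r, v) = Add(1, 5) = 6)
Function('L')(s, x) = Pow(s, 2)
Function('n')(S, w) = Mul(w, Pow(S, 3)) (Function('n')(S, w) = Mul(Mul(w, Pow(S, 2)), S) = Mul(w, Pow(S, 3)))
Add(Add(Mul(-380, Function('g')(-3)), Add(Mul(Function('W')(3, 5), -62), Function('n')(9, -6))), 26000) = Add(Add(Mul(-380, -3), Add(Mul(6, -62), Mul(-6, Pow(9, 3)))), 26000) = Add(Add(1140, Add(-372, Mul(-6, 729))), 26000) = Add(Add(1140, Add(-372, -4374)), 26000) = Add(Add(1140, -4746), 26000) = Add(-3606, 26000) = 22394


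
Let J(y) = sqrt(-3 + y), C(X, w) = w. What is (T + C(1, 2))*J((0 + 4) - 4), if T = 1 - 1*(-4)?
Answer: 7*I*sqrt(3) ≈ 12.124*I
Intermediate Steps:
T = 5 (T = 1 + 4 = 5)
(T + C(1, 2))*J((0 + 4) - 4) = (5 + 2)*sqrt(-3 + ((0 + 4) - 4)) = 7*sqrt(-3 + (4 - 4)) = 7*sqrt(-3 + 0) = 7*sqrt(-3) = 7*(I*sqrt(3)) = 7*I*sqrt(3)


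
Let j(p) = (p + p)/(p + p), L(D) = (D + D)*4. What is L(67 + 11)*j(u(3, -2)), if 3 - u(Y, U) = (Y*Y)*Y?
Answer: 624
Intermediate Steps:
u(Y, U) = 3 - Y**3 (u(Y, U) = 3 - Y*Y*Y = 3 - Y**2*Y = 3 - Y**3)
L(D) = 8*D (L(D) = (2*D)*4 = 8*D)
j(p) = 1 (j(p) = (2*p)/((2*p)) = (2*p)*(1/(2*p)) = 1)
L(67 + 11)*j(u(3, -2)) = (8*(67 + 11))*1 = (8*78)*1 = 624*1 = 624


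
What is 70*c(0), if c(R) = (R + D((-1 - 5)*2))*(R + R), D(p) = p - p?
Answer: 0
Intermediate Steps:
D(p) = 0
c(R) = 2*R² (c(R) = (R + 0)*(R + R) = R*(2*R) = 2*R²)
70*c(0) = 70*(2*0²) = 70*(2*0) = 70*0 = 0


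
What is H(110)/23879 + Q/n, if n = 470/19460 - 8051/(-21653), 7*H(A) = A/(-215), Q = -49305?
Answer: -14932568171673943724/119924302797523 ≈ -1.2452e+5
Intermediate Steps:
H(A) = -A/1505 (H(A) = (A/(-215))/7 = (A*(-1/215))/7 = (-A/215)/7 = -A/1505)
n = 16684937/42136738 (n = 470*(1/19460) - 8051*(-1/21653) = 47/1946 + 8051/21653 = 16684937/42136738 ≈ 0.39597)
H(110)/23879 + Q/n = -1/1505*110/23879 - 49305/16684937/42136738 = -22/301*1/23879 - 49305*42136738/16684937 = -22/7187579 - 2077551867090/16684937 = -14932568171673943724/119924302797523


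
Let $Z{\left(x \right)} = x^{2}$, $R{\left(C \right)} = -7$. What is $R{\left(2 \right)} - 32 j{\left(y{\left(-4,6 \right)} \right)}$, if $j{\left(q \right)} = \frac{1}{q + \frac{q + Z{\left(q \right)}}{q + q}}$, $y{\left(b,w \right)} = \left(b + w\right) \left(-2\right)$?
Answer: $- \frac{13}{11} \approx -1.1818$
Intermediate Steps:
$y{\left(b,w \right)} = - 2 b - 2 w$
$j{\left(q \right)} = \frac{1}{q + \frac{q + q^{2}}{2 q}}$ ($j{\left(q \right)} = \frac{1}{q + \frac{q + q^{2}}{q + q}} = \frac{1}{q + \frac{q + q^{2}}{2 q}}$)
$R{\left(2 \right)} - 32 j{\left(y{\left(-4,6 \right)} \right)} = -7 - 32 \frac{2}{1 + 3 \left(\left(-2\right) \left(-4\right) - 12\right)} = -7 - 32 \frac{2}{1 + 3 \left(8 - 12\right)} = -7 - 32 \frac{2}{1 + 3 \left(-4\right)} = -7 - 32 \frac{2}{1 - 12} = -7 - 32 \frac{2}{-11} = -7 - 32 \cdot 2 \left(- \frac{1}{11}\right) = -7 - - \frac{64}{11} = -7 + \frac{64}{11} = - \frac{13}{11}$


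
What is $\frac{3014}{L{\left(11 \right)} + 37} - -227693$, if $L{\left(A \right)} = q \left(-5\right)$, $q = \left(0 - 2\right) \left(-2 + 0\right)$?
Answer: $\frac{3873795}{17} \approx 2.2787 \cdot 10^{5}$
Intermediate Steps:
$q = 4$ ($q = \left(-2\right) \left(-2\right) = 4$)
$L{\left(A \right)} = -20$ ($L{\left(A \right)} = 4 \left(-5\right) = -20$)
$\frac{3014}{L{\left(11 \right)} + 37} - -227693 = \frac{3014}{-20 + 37} - -227693 = \frac{3014}{17} + 227693 = \frac{3873795}{17}$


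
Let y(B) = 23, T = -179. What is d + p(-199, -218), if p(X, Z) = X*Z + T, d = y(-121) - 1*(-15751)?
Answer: 58977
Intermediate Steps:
d = 15774 (d = 23 - 1*(-15751) = 23 + 15751 = 15774)
p(X, Z) = -179 + X*Z (p(X, Z) = X*Z - 179 = -179 + X*Z)
d + p(-199, -218) = 15774 + (-179 - 199*(-218)) = 15774 + (-179 + 43382) = 15774 + 43203 = 58977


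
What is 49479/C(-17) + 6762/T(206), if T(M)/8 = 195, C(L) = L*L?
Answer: 13190243/75140 ≈ 175.54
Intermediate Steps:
C(L) = L²
T(M) = 1560 (T(M) = 8*195 = 1560)
49479/C(-17) + 6762/T(206) = 49479/((-17)²) + 6762/1560 = 49479/289 + 6762*(1/1560) = 49479*(1/289) + 1127/260 = 49479/289 + 1127/260 = 13190243/75140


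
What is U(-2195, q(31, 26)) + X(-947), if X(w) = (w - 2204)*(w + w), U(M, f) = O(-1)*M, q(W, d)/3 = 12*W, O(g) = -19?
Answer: 6009699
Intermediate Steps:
q(W, d) = 36*W (q(W, d) = 3*(12*W) = 36*W)
U(M, f) = -19*M
X(w) = 2*w*(-2204 + w) (X(w) = (-2204 + w)*(2*w) = 2*w*(-2204 + w))
U(-2195, q(31, 26)) + X(-947) = -19*(-2195) + 2*(-947)*(-2204 - 947) = 41705 + 2*(-947)*(-3151) = 41705 + 5967994 = 6009699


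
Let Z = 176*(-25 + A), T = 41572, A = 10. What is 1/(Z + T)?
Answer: 1/38932 ≈ 2.5686e-5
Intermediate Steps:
Z = -2640 (Z = 176*(-25 + 10) = 176*(-15) = -2640)
1/(Z + T) = 1/(-2640 + 41572) = 1/38932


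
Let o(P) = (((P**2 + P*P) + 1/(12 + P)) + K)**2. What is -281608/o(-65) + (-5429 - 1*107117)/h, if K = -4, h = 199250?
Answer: -11354727974705937/19962746295486625 ≈ -0.56880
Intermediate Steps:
o(P) = (-4 + 1/(12 + P) + 2*P**2)**2 (o(P) = (((P**2 + P*P) + 1/(12 + P)) - 4)**2 = (((P**2 + P**2) + 1/(12 + P)) - 4)**2 = ((2*P**2 + 1/(12 + P)) - 4)**2 = ((1/(12 + P) + 2*P**2) - 4)**2 = (-4 + 1/(12 + P) + 2*P**2)**2)
-281608/o(-65) + (-5429 - 1*107117)/h = -281608*(12 - 65)**2/(-47 - 4*(-65) + 2*(-65)**3 + 24*(-65)**2)**2 + (-5429 - 1*107117)/199250 = -281608*2809/(-47 + 260 + 2*(-274625) + 24*4225)**2 + (-5429 - 107117)*(1/199250) = -281608*2809/(-47 + 260 - 549250 + 101400)**2 - 112546*1/199250 = -281608/((1/2809)*(-447637)**2) - 56273/99625 = -281608/((1/2809)*200378883769) - 56273/99625 = -281608/200378883769/2809 - 56273/99625 = -281608*2809/200378883769 - 56273/99625 = -791036872/200378883769 - 56273/99625 = -11354727974705937/19962746295486625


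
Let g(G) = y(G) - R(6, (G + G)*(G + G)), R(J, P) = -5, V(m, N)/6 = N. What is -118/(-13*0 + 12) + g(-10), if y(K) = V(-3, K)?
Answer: -389/6 ≈ -64.833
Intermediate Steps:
V(m, N) = 6*N
y(K) = 6*K
g(G) = 5 + 6*G (g(G) = 6*G - 1*(-5) = 6*G + 5 = 5 + 6*G)
-118/(-13*0 + 12) + g(-10) = -118/(-13*0 + 12) + (5 + 6*(-10)) = -118/(0 + 12) + (5 - 60) = -118/12 - 55 = (1/12)*(-118) - 55 = -59/6 - 55 = -389/6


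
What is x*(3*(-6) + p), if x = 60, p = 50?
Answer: 1920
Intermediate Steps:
x*(3*(-6) + p) = 60*(3*(-6) + 50) = 60*(-18 + 50) = 60*32 = 1920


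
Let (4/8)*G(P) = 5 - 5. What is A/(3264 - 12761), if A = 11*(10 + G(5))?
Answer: -110/9497 ≈ -0.011583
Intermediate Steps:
G(P) = 0 (G(P) = 2*(5 - 5) = 2*0 = 0)
A = 110 (A = 11*(10 + 0) = 11*10 = 110)
A/(3264 - 12761) = 110/(3264 - 12761) = 110/(-9497) = -1/9497*110 = -110/9497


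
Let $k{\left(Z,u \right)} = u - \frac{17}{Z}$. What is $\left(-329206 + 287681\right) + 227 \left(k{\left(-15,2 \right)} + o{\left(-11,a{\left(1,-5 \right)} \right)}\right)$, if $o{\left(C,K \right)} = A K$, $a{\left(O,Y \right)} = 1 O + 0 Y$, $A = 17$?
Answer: $- \frac{554321}{15} \approx -36955.0$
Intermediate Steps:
$a{\left(O,Y \right)} = O$ ($a{\left(O,Y \right)} = O + 0 = O$)
$o{\left(C,K \right)} = 17 K$
$\left(-329206 + 287681\right) + 227 \left(k{\left(-15,2 \right)} + o{\left(-11,a{\left(1,-5 \right)} \right)}\right) = \left(-329206 + 287681\right) + 227 \left(\left(2 - \frac{17}{-15}\right) + 17 \cdot 1\right) = -41525 + 227 \left(\left(2 - - \frac{17}{15}\right) + 17\right) = -41525 + 227 \left(\left(2 + \frac{17}{15}\right) + 17\right) = -41525 + 227 \left(\frac{47}{15} + 17\right) = -41525 + 227 \cdot \frac{302}{15} = -41525 + \frac{68554}{15} = - \frac{554321}{15}$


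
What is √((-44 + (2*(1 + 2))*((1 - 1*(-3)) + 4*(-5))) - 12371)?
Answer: I*√12511 ≈ 111.85*I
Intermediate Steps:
√((-44 + (2*(1 + 2))*((1 - 1*(-3)) + 4*(-5))) - 12371) = √((-44 + (2*3)*((1 + 3) - 20)) - 12371) = √((-44 + 6*(4 - 20)) - 12371) = √((-44 + 6*(-16)) - 12371) = √((-44 - 96) - 12371) = √(-140 - 12371) = √(-12511) = I*√12511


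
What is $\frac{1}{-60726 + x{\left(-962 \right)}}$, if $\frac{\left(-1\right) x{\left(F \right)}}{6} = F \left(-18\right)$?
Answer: $- \frac{1}{164622} \approx -6.0745 \cdot 10^{-6}$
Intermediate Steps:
$x{\left(F \right)} = 108 F$ ($x{\left(F \right)} = - 6 F \left(-18\right) = - 6 \left(- 18 F\right) = 108 F$)
$\frac{1}{-60726 + x{\left(-962 \right)}} = \frac{1}{-60726 + 108 \left(-962\right)} = \frac{1}{-60726 - 103896} = \frac{1}{-164622} = - \frac{1}{164622}$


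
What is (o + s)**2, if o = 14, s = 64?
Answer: 6084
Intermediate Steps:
(o + s)**2 = (14 + 64)**2 = 78**2 = 6084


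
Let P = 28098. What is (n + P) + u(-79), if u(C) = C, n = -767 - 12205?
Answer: 15047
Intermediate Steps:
n = -12972
(n + P) + u(-79) = (-12972 + 28098) - 79 = 15126 - 79 = 15047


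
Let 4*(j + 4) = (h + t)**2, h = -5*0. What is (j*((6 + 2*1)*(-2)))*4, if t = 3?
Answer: 112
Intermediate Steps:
h = 0
j = -7/4 (j = -4 + (0 + 3)**2/4 = -4 + (1/4)*3**2 = -4 + (1/4)*9 = -4 + 9/4 = -7/4 ≈ -1.7500)
(j*((6 + 2*1)*(-2)))*4 = -7*(6 + 2*1)*(-2)/4*4 = -7*(6 + 2)*(-2)/4*4 = -14*(-2)*4 = -7/4*(-16)*4 = 28*4 = 112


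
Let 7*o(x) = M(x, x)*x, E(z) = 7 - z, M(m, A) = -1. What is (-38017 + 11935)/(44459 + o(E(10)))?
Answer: -91287/155608 ≈ -0.58665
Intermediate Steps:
o(x) = -x/7 (o(x) = (-x)/7 = -x/7)
(-38017 + 11935)/(44459 + o(E(10))) = (-38017 + 11935)/(44459 - (7 - 1*10)/7) = -26082/(44459 - (7 - 10)/7) = -26082/(44459 - ⅐*(-3)) = -26082/(44459 + 3/7) = -26082/311216/7 = -26082*7/311216 = -91287/155608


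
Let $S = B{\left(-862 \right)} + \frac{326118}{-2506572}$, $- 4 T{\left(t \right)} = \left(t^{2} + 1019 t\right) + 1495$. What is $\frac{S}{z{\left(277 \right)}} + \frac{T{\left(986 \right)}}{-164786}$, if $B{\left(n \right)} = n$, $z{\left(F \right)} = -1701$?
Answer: $\frac{117378255260087}{33456885860952} \approx 3.5083$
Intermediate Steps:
$T{\left(t \right)} = - \frac{1495}{4} - \frac{1019 t}{4} - \frac{t^{2}}{4}$ ($T{\left(t \right)} = - \frac{\left(t^{2} + 1019 t\right) + 1495}{4} = - \frac{1495 + t^{2} + 1019 t}{4} = - \frac{1495}{4} - \frac{1019 t}{4} - \frac{t^{2}}{4}$)
$S = - \frac{360165197}{417762}$ ($S = -862 + \frac{326118}{-2506572} = -862 + 326118 \left(- \frac{1}{2506572}\right) = -862 - \frac{54353}{417762} = - \frac{360165197}{417762} \approx -862.13$)
$\frac{S}{z{\left(277 \right)}} + \frac{T{\left(986 \right)}}{-164786} = - \frac{360165197}{417762 \left(-1701\right)} + \frac{- \frac{1495}{4} - \frac{502367}{2} - \frac{986^{2}}{4}}{-164786} = \left(- \frac{360165197}{417762}\right) \left(- \frac{1}{1701}\right) + \left(- \frac{1495}{4} - \frac{502367}{2} - 243049\right) \left(- \frac{1}{164786}\right) = \frac{51452171}{101516166} + \left(- \frac{1495}{4} - \frac{502367}{2} - 243049\right) \left(- \frac{1}{164786}\right) = \frac{51452171}{101516166} - - \frac{1978425}{659144} = \frac{51452171}{101516166} + \frac{1978425}{659144} = \frac{117378255260087}{33456885860952}$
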